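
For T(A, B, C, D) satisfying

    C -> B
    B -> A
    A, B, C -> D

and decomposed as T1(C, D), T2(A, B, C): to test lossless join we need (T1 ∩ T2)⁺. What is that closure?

A, B, C, D

T1 ∩ T2 = {C}.
C → B applies, adding B
B → A applies, adding A
A, B, C → D applies, adding D
Closure: {A, B, C, D}.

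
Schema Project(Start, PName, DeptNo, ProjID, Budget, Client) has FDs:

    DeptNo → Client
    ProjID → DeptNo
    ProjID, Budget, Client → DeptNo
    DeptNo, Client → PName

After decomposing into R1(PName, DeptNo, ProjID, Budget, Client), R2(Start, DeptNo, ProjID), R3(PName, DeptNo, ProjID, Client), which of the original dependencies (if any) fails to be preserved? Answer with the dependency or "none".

DeptNo → Client lies within R1.
ProjID → DeptNo lies within R1.
ProjID, Budget, Client → DeptNo lies within R1.
DeptNo, Client → PName lies within R1.
Every dependency is enforceable on the fragments, so the decomposition is dependency-preserving.

none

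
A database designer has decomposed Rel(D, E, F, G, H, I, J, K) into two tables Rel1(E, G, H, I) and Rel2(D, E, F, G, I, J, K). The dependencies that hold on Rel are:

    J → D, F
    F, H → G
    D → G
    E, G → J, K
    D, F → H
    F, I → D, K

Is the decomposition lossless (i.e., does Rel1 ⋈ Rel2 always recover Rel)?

Yes

Common attributes: Rel1 ∩ Rel2 = {E, G, I}.
Closure of {E, G, I}: E, G → J, K applies, adding J, K; J → D, F applies, adding D, F; D, F → H applies, adding H. So (E, G, I)⁺ = {D, E, F, G, H, I, J, K}.
This closure contains every attribute of Rel1, so Rel1 ∩ Rel2 → Rel1. The join is lossless.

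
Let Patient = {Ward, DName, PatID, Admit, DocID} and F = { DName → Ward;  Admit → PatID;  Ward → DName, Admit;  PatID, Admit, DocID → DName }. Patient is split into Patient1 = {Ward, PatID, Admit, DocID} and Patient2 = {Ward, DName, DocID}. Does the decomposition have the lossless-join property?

Yes

Common attributes: Patient1 ∩ Patient2 = {Ward, DocID}.
Closure of {Ward, DocID}: Ward → DName, Admit applies, adding DName, Admit; Admit → PatID applies, adding PatID. So (Ward, DocID)⁺ = {Ward, DName, PatID, Admit, DocID}.
This closure contains every attribute of Patient1, so Patient1 ∩ Patient2 → Patient1. The join is lossless.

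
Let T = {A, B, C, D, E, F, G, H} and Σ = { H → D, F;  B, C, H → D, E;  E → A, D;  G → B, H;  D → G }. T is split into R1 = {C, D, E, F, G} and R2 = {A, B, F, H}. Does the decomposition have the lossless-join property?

No

Common attributes: R1 ∩ R2 = {F}.
No dependency enlarges {F}, so (F)⁺ = {F}.
The closure contains neither all of R1 = {C, D, E, F, G} nor all of R2 = {A, B, F, H}, so the common attributes are not a superkey of either fragment. The join is lossy.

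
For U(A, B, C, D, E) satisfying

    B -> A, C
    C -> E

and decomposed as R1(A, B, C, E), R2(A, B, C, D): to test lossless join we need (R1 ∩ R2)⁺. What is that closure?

R1 ∩ R2 = {A, B, C}.
C → E applies, adding E
Closure: {A, B, C, E}.

A, B, C, E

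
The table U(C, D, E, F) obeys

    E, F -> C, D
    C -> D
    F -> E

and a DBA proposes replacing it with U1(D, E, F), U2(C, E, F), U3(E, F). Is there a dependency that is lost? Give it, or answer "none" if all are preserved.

Check C → D: no single fragment contains all of {C, D}, and the restricted closure of {C} across the fragments never reaches {D}.
E, F → C, D is preserved.
F → E is preserved.

C -> D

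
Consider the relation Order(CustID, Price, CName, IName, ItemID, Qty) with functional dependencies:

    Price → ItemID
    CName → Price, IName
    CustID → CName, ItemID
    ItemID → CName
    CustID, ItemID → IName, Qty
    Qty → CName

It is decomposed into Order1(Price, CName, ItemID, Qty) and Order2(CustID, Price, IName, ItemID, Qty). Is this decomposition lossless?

Common attributes: Order1 ∩ Order2 = {Price, ItemID, Qty}.
Closure of {Price, ItemID, Qty}: ItemID → CName applies, adding CName; CName → Price, IName applies, adding IName. So (Price, ItemID, Qty)⁺ = {Price, CName, IName, ItemID, Qty}.
This closure contains every attribute of Order1, so Order1 ∩ Order2 → Order1. The join is lossless.

Yes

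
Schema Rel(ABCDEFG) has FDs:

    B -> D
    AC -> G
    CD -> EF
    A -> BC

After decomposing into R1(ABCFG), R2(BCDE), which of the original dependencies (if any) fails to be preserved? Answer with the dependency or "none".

CD -> EF

Check CD → EF: no single fragment contains all of {CDEF}, and the restricted closure of {CD} across the fragments never reaches {EF}.
B → D is preserved.
AC → G is preserved.
A → BC is preserved.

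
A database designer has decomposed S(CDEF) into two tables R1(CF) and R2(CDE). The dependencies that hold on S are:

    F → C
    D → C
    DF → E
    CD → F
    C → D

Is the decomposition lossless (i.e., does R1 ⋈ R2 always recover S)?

Common attributes: R1 ∩ R2 = {C}.
Closure of {C}: C → D applies, adding D; CD → F applies, adding F; DF → E applies, adding E. So (C)⁺ = {CDEF}.
This closure contains every attribute of R1, so R1 ∩ R2 → R1. The join is lossless.

Yes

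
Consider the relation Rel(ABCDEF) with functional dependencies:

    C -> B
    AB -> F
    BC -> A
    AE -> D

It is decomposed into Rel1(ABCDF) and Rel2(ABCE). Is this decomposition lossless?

No

Common attributes: Rel1 ∩ Rel2 = {ABC}.
Closure of {ABC}: AB → F applies, adding F. So (ABC)⁺ = {ABCF}.
The closure contains neither all of Rel1 = {ABCDF} nor all of Rel2 = {ABCE}, so the common attributes are not a superkey of either fragment. The join is lossy.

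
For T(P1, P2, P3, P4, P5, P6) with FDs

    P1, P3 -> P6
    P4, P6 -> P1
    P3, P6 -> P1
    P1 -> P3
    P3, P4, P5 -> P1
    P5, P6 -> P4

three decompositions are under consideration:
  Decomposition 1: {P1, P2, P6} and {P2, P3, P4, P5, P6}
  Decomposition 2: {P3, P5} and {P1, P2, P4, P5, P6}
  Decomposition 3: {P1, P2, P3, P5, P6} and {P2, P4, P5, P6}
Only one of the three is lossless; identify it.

Decomposition 1: common = {P2, P6}, closure = {P2, P6} → lossy.
Decomposition 2: common = {P5}, closure = {P5} → lossy.
Decomposition 3: common = {P2, P5, P6}, closure = {P1, P2, P3, P4, P5, P6} → lossless.

Decomposition 3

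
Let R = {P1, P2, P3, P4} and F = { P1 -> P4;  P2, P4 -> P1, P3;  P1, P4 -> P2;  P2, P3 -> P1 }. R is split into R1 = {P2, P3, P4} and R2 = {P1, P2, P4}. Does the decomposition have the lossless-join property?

Common attributes: R1 ∩ R2 = {P2, P4}.
Closure of {P2, P4}: P2, P4 → P1, P3 applies, adding P1, P3. So (P2, P4)⁺ = {P1, P2, P3, P4}.
This closure contains every attribute of R1, so R1 ∩ R2 → R1. The join is lossless.

Yes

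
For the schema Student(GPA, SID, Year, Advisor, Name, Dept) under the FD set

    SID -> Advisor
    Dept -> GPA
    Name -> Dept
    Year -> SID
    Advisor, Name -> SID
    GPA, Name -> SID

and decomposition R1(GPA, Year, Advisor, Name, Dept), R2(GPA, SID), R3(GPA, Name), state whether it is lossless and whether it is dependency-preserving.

lossy and not dependency-preserving

Lossless test (chase): Rows 1 and 3 agree on Name; apply Name→Dept and equate their Dept entries. Rows 1 and 3 agree on GPA, Name; apply GPA, Name→SID and equate their SID entries. Rows 1 and 3 agree on SID; apply SID→Advisor and equate their Advisor entries. No row becomes fully distinguished — the join is lossy.
Dependency preservation: the restricted closure of {SID} across the fragments never reaches {Advisor}, so SID → Advisor cannot be enforced without a join — not preserved.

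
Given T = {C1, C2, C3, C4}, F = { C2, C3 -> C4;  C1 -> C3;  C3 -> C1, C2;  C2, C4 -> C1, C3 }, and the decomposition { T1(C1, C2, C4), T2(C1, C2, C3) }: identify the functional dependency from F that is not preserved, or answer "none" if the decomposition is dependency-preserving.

C2, C3 → C4: restricted closure across fragments reaches C4.
C1 → C3 lies within T2.
C3 → C1, C2 lies within T2.
C2, C4 → C1, C3: restricted closure across fragments reaches C1, C3.
Every dependency is enforceable on the fragments, so the decomposition is dependency-preserving.

none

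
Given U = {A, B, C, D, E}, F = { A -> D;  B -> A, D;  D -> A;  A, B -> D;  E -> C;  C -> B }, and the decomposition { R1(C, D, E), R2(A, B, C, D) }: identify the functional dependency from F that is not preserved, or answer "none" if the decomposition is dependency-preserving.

none

A → D lies within R2.
B → A, D lies within R2.
D → A lies within R2.
A, B → D lies within R2.
E → C lies within R1.
C → B lies within R2.
Every dependency is enforceable on the fragments, so the decomposition is dependency-preserving.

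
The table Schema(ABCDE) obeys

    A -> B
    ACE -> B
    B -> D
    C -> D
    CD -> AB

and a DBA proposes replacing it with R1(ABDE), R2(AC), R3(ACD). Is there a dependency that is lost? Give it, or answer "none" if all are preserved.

A → B lies within R1.
ACE → B: restricted closure across fragments reaches B.
B → D lies within R1.
C → D lies within R3.
CD → AB: restricted closure across fragments reaches AB.
Every dependency is enforceable on the fragments, so the decomposition is dependency-preserving.

none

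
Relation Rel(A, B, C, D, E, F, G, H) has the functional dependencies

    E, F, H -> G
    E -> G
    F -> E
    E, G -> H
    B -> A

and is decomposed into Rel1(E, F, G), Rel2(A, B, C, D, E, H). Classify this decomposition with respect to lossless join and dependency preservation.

Lossless test: (E)⁺ = {E, G, H}, which is a superkey of neither fragment — lossy.
Dependency preservation: E, F, H → G; E, G → H are not contained in any single fragment, but the restricted closure of each left-hand side across the fragments still reaches the right-hand side; the remaining FDs each lie inside some fragment. All dependencies are preserved.

lossy but dependency-preserving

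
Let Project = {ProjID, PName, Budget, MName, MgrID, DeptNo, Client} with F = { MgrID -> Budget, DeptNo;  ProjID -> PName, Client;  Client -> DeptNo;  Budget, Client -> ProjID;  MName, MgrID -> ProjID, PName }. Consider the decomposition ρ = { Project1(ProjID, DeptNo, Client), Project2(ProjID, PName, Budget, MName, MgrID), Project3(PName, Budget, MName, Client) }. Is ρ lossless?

Yes

Chase test. Columns are ProjID, PName, Budget, MName, MgrID, DeptNo, Client; row i has aⱼ where attribute j ∈ Projecti, else bᵢⱼ.
Initial tableau (one row per fragment):
  row 1: a1 b12 b13 b14 b15 a6 a7
  row 2: a1 a2 a3 a4 a5 b26 b27
  row 3: b31 a2 a3 a4 b35 b36 a7
Rows 1 and 2 agree on ProjID; apply ProjID→PName, Client and equate their PName, Client entries.
Rows 1 and 2 agree on Client; apply Client→DeptNo and equate their DeptNo entries.
Rows 1 and 3 agree on Client; apply Client→DeptNo and equate their DeptNo entries.
Rows 2 and 3 agree on Budget, Client; apply Budget, Client→ProjID and equate their ProjID entries.
Row 2 is now all distinguished symbols — the join is lossless.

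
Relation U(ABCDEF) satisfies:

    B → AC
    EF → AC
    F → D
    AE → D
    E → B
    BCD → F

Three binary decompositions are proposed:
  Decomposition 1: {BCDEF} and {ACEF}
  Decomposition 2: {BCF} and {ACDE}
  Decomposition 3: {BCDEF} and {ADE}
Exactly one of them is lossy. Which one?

Decomposition 1: common = {CEF}, closure = {ABCDEF} → lossless.
Decomposition 2: common = {C}, closure = {C} → lossy.
Decomposition 3: common = {DE}, closure = {ABCDEF} → lossless.

Decomposition 2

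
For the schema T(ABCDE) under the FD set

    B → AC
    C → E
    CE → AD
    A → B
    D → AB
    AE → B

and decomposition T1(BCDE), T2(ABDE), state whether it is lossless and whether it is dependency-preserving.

lossless and dependency-preserving

Lossless test: (BDE)⁺ = {ABCDE}, which contains all of one fragment — lossless.
Dependency preservation: B → AC; CE → AD are not contained in any single fragment, but the restricted closure of each left-hand side across the fragments still reaches the right-hand side; the remaining FDs each lie inside some fragment. All dependencies are preserved.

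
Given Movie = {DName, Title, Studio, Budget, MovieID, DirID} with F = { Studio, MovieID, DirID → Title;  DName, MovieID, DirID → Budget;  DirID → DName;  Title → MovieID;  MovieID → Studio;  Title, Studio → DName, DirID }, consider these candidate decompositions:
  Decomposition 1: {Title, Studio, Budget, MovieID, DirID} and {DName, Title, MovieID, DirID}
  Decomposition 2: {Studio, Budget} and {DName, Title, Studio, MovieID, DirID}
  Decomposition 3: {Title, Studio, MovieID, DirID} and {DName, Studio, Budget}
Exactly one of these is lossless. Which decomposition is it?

Decomposition 1

Decomposition 1: common = {Title, MovieID, DirID}, closure = {DName, Title, Studio, Budget, MovieID, DirID} → lossless.
Decomposition 2: common = {Studio}, closure = {Studio} → lossy.
Decomposition 3: common = {Studio}, closure = {Studio} → lossy.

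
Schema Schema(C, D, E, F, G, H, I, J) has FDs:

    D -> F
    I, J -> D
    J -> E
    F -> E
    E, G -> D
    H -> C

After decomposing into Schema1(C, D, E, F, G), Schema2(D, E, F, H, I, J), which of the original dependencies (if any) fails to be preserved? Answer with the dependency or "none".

H -> C

Check H → C: no single fragment contains all of {C, H}, and the restricted closure of {H} across the fragments never reaches {C}.
D → F is preserved.
I, J → D is preserved.
J → E is preserved.
F → E is preserved.
E, G → D is preserved.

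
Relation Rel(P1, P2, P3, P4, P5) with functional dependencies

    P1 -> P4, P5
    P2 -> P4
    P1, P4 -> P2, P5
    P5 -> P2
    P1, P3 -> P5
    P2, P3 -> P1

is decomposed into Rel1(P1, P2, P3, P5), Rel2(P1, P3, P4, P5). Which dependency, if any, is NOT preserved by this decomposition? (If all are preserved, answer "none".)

P2 -> P4

Check P2 → P4: no single fragment contains all of {P2, P4}, and the restricted closure of {P2} across the fragments never reaches {P4}.
P1 → P4, P5 is preserved.
P1, P4 → P2, P5 is preserved.
P5 → P2 is preserved.
P1, P3 → P5 is preserved.
P2, P3 → P1 is preserved.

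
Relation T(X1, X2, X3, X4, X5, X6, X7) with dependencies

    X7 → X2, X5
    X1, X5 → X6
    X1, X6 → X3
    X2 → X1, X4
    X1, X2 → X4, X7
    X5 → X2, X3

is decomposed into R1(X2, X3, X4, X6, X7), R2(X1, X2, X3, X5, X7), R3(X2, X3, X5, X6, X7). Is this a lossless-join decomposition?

Chase test. Columns are X1, X2, X3, X4, X5, X6, X7; row i has aⱼ where attribute j ∈ Ri, else bᵢⱼ.
Initial tableau (one row per fragment):
  row 1: b11 a2 a3 a4 b15 a6 a7
  row 2: a1 a2 a3 b24 a5 b26 a7
  row 3: b31 a2 a3 b34 a5 a6 a7
Rows 1 and 2 agree on X7; apply X7→X2, X5 and equate their X2, X5 entries.
Rows 1 and 2 agree on X2; apply X2→X1, X4 and equate their X1, X4 entries.
Rows 1 and 3 agree on X2; apply X2→X1, X4 and equate their X1, X4 entries.
Rows 1 and 2 agree on X1, X5; apply X1, X5→X6 and equate their X6 entries.
Row 1 is now all distinguished symbols — the join is lossless.

Yes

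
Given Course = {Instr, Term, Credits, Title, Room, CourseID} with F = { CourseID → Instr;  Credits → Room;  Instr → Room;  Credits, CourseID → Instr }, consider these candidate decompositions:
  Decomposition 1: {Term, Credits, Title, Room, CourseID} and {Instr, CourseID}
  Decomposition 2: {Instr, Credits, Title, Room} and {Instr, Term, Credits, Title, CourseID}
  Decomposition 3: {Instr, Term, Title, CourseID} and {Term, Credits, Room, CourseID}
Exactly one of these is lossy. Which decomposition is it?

Decomposition 3

Decomposition 1: common = {CourseID}, closure = {Instr, Room, CourseID} → lossless.
Decomposition 2: common = {Instr, Credits, Title}, closure = {Instr, Credits, Title, Room} → lossless.
Decomposition 3: common = {Term, CourseID}, closure = {Instr, Term, Room, CourseID} → lossy.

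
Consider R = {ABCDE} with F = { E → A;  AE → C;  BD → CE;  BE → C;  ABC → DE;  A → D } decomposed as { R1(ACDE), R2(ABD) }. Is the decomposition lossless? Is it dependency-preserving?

lossy and not dependency-preserving

Lossless test: (AD)⁺ = {AD}, which is a superkey of neither fragment — lossy.
Dependency preservation: the restricted closure of {BD} across the fragments never reaches {CE}, so BD → CE cannot be enforced without a join — not preserved.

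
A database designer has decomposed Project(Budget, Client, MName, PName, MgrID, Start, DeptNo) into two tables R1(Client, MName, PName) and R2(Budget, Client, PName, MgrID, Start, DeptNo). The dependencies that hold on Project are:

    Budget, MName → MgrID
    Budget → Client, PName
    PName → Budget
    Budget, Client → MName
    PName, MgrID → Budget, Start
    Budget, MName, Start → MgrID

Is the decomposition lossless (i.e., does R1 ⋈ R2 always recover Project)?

Common attributes: R1 ∩ R2 = {Client, PName}.
Closure of {Client, PName}: PName → Budget applies, adding Budget; Budget, Client → MName applies, adding MName; Budget, MName → MgrID applies, adding MgrID; PName, MgrID → Budget, Start applies, adding Start. So (Client, PName)⁺ = {Budget, Client, MName, PName, MgrID, Start}.
This closure contains every attribute of R1, so R1 ∩ R2 → R1. The join is lossless.

Yes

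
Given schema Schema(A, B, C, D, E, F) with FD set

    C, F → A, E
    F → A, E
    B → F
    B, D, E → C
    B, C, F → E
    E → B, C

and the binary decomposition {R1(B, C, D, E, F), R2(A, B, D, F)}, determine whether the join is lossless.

Yes

Common attributes: R1 ∩ R2 = {B, D, F}.
Closure of {B, D, F}: F → A, E applies, adding A, E; B, D, E → C applies, adding C. So (B, D, F)⁺ = {A, B, C, D, E, F}.
This closure contains every attribute of R1, so R1 ∩ R2 → R1. The join is lossless.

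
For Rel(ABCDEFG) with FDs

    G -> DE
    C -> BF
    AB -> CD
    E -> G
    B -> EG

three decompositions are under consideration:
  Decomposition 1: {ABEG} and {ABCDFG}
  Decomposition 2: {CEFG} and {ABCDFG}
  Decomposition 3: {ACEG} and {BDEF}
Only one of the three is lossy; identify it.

Decomposition 3

Decomposition 1: common = {ABG}, closure = {ABCDEFG} → lossless.
Decomposition 2: common = {CFG}, closure = {BCDEFG} → lossless.
Decomposition 3: common = {E}, closure = {DEG} → lossy.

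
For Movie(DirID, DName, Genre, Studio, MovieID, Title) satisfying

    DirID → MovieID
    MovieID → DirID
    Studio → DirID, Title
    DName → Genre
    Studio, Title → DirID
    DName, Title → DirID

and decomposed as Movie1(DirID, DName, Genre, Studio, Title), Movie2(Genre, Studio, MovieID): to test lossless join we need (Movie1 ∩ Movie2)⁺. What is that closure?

DirID, Genre, Studio, MovieID, Title

Movie1 ∩ Movie2 = {Genre, Studio}.
Studio → DirID, Title applies, adding DirID, Title
DirID → MovieID applies, adding MovieID
Closure: {DirID, Genre, Studio, MovieID, Title}.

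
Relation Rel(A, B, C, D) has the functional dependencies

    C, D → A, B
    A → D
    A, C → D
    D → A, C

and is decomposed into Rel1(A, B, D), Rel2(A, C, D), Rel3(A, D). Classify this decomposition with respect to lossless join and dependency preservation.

Lossless test (chase): Rows 1 and 2 agree on D; apply D→A, C and equate their A, C entries. Rows 1 and 3 agree on D; apply D→A, C and equate their A, C entries. Rows 1 and 2 agree on C, D; apply C, D→A, B and equate their A, B entries. Rows 1 and 3 agree on C, D; apply C, D→A, B and equate their A, B entries. Row 1 is now all distinguished symbols — the join is lossless.
Dependency preservation: C, D → A, B is not contained in any single fragment, but the restricted closure of its left-hand side across the fragments still reaches the right-hand side; the remaining FDs each lie inside some fragment. All dependencies are preserved.

lossless and dependency-preserving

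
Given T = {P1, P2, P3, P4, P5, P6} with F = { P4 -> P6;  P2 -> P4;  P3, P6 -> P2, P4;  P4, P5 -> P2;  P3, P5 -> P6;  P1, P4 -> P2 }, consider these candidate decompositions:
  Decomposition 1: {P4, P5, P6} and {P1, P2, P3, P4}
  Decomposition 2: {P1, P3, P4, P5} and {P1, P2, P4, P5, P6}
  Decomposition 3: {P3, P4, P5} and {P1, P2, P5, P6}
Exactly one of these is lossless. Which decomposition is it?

Decomposition 2

Decomposition 1: common = {P4}, closure = {P4, P6} → lossy.
Decomposition 2: common = {P1, P4, P5}, closure = {P1, P2, P4, P5, P6} → lossless.
Decomposition 3: common = {P5}, closure = {P5} → lossy.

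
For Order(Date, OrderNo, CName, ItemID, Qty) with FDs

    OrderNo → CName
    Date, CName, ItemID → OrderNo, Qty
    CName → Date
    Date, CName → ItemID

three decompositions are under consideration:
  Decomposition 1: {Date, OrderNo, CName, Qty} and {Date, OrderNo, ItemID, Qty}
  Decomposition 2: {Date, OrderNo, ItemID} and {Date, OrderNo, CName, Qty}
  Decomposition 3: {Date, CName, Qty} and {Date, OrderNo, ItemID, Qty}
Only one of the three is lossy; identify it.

Decomposition 3

Decomposition 1: common = {Date, OrderNo, Qty}, closure = {Date, OrderNo, CName, ItemID, Qty} → lossless.
Decomposition 2: common = {Date, OrderNo}, closure = {Date, OrderNo, CName, ItemID, Qty} → lossless.
Decomposition 3: common = {Date, Qty}, closure = {Date, Qty} → lossy.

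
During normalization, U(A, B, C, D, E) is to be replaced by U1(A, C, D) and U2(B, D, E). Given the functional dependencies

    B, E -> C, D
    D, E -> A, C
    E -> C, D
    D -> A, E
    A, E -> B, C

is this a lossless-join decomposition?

Common attributes: U1 ∩ U2 = {D}.
Closure of {D}: D → A, E applies, adding A, E; A, E → B, C applies, adding B, C. So (D)⁺ = {A, B, C, D, E}.
This closure contains every attribute of U1, so U1 ∩ U2 → U1. The join is lossless.

Yes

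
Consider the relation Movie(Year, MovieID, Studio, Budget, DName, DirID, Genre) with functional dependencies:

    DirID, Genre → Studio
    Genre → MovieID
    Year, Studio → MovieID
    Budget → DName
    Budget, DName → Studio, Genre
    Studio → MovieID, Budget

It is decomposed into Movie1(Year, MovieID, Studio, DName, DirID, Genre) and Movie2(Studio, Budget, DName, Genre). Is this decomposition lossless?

Yes

Common attributes: Movie1 ∩ Movie2 = {Studio, DName, Genre}.
Closure of {Studio, DName, Genre}: Genre → MovieID applies, adding MovieID; Studio → MovieID, Budget applies, adding Budget. So (Studio, DName, Genre)⁺ = {MovieID, Studio, Budget, DName, Genre}.
This closure contains every attribute of Movie2, so Movie1 ∩ Movie2 → Movie2. The join is lossless.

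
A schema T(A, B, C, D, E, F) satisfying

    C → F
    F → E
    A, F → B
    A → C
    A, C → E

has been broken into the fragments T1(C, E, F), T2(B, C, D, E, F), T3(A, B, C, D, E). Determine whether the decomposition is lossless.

Yes

Chase test. Columns are A, B, C, D, E, F; row i has aⱼ where attribute j ∈ Ti, else bᵢⱼ.
Initial tableau (one row per fragment):
  row 1: b11 b12 a3 b14 a5 a6
  row 2: b21 a2 a3 a4 a5 a6
  row 3: a1 a2 a3 a4 a5 b36
Rows 1 and 3 agree on C; apply C→F and equate their F entries.
Row 3 is now all distinguished symbols — the join is lossless.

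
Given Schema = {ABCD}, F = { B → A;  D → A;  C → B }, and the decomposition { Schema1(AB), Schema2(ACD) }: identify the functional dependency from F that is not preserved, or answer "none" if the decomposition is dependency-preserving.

Check C → B: no single fragment contains all of {BC}, and the restricted closure of {C} across the fragments never reaches {B}.
B → A is preserved.
D → A is preserved.

C → B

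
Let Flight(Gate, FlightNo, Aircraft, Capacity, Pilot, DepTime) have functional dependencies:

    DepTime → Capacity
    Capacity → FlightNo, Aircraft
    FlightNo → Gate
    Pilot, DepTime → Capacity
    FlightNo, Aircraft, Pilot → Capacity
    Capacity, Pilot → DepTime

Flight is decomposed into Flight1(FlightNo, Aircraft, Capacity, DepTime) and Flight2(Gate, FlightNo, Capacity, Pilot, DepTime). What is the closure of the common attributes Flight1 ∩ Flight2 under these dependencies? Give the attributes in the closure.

Gate, FlightNo, Aircraft, Capacity, DepTime

Flight1 ∩ Flight2 = {FlightNo, Capacity, DepTime}.
Capacity → FlightNo, Aircraft applies, adding Aircraft
FlightNo → Gate applies, adding Gate
Closure: {Gate, FlightNo, Aircraft, Capacity, DepTime}.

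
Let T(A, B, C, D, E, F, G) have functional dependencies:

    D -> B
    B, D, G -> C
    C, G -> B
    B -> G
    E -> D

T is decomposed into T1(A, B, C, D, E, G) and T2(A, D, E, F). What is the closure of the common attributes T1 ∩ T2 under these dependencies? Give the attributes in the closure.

A, B, C, D, E, G

T1 ∩ T2 = {A, D, E}.
D → B applies, adding B
B → G applies, adding G
B, D, G → C applies, adding C
Closure: {A, B, C, D, E, G}.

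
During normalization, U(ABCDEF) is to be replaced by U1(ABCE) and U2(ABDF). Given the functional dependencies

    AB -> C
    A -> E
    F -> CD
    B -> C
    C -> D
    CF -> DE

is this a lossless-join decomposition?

Common attributes: U1 ∩ U2 = {AB}.
Closure of {AB}: AB → C applies, adding C; A → E applies, adding E; C → D applies, adding D. So (AB)⁺ = {ABCDE}.
This closure contains every attribute of U1, so U1 ∩ U2 → U1. The join is lossless.

Yes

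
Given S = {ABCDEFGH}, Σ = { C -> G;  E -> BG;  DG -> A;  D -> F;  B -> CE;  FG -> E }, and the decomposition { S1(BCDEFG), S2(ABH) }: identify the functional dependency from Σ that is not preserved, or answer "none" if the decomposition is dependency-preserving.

DG -> A

Check DG → A: no single fragment contains all of {ADG}, and the restricted closure of {DG} across the fragments never reaches {A}.
C → G is preserved.
E → BG is preserved.
D → F is preserved.
B → CE is preserved.
FG → E is preserved.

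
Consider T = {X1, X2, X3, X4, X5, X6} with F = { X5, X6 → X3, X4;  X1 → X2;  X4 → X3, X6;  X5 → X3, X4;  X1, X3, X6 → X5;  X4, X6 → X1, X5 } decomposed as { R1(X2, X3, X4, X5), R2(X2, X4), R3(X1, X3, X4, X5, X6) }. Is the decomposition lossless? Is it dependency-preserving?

lossless but not dependency-preserving

Lossless test (chase): Rows 1 and 2 agree on X4; apply X4→X3, X6 and equate their X3, X6 entries. Rows 1 and 3 agree on X4; apply X4→X3, X6 and equate their X3, X6 entries. Rows 1 and 2 agree on X4, X6; apply X4, X6→X1, X5 and equate their X1, X5 entries. Rows 1 and 3 agree on X4, X6; apply X4, X6→X1, X5 and equate their X1, X5 entries. Rows 1 and 3 agree on X1; apply X1→X2 and equate their X2 entries. Row 1 is now all distinguished symbols — the join is lossless.
Dependency preservation: the restricted closure of {X1} across the fragments never reaches {X2}, so X1 → X2 cannot be enforced without a join — not preserved.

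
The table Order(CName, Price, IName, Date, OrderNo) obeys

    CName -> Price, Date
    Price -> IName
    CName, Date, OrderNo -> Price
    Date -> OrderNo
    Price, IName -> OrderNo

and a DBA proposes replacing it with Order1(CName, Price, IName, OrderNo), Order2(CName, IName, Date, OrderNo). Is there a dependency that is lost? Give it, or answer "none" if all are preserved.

CName → Price, Date: restricted closure across fragments reaches Price, Date.
Price → IName lies within Order1.
CName, Date, OrderNo → Price: restricted closure across fragments reaches Price.
Date → OrderNo lies within Order2.
Price, IName → OrderNo lies within Order1.
Every dependency is enforceable on the fragments, so the decomposition is dependency-preserving.

none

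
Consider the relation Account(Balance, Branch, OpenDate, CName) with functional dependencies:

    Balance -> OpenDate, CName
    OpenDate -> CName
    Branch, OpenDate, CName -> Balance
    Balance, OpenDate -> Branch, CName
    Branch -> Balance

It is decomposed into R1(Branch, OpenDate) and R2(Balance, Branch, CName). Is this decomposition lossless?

Yes

Common attributes: R1 ∩ R2 = {Branch}.
Closure of {Branch}: Branch → Balance applies, adding Balance; Balance → OpenDate, CName applies, adding OpenDate, CName. So (Branch)⁺ = {Balance, Branch, OpenDate, CName}.
This closure contains every attribute of R1, so R1 ∩ R2 → R1. The join is lossless.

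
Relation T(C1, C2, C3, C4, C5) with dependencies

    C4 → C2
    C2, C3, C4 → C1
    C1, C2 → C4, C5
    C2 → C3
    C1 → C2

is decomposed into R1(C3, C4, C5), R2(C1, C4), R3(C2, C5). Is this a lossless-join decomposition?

Chase test. Columns are C1, C2, C3, C4, C5; row i has aⱼ where attribute j ∈ Ri, else bᵢⱼ.
Initial tableau (one row per fragment):
  row 1: b11 b12 a3 a4 a5
  row 2: a1 b22 b23 a4 b25
  row 3: b31 a2 b33 b34 a5
Rows 1 and 2 agree on C4; apply C4→C2 and equate their C2 entries.
Rows 1 and 2 agree on C2; apply C2→C3 and equate their C3 entries.
Rows 1 and 2 agree on C2, C3, C4; apply C2, C3, C4→C1 and equate their C1 entries.
Rows 1 and 2 agree on C1, C2; apply C1, C2→C4, C5 and equate their C4, C5 entries.
No row becomes fully distinguished — the join is lossy.

No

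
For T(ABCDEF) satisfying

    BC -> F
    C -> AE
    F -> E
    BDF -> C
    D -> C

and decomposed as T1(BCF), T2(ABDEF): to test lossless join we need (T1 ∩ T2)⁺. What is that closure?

T1 ∩ T2 = {BF}.
F → E applies, adding E
Closure: {BEF}.

BEF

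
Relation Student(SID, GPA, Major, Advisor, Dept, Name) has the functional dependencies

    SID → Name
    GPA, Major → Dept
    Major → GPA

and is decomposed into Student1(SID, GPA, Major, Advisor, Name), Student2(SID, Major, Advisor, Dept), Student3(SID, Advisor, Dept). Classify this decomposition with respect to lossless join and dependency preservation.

Lossless test (chase): Rows 1 and 2 agree on SID; apply SID→Name and equate their Name entries. Rows 1 and 3 agree on SID; apply SID→Name and equate their Name entries. Rows 1 and 2 agree on Major; apply Major→GPA and equate their GPA entries. Rows 1 and 2 agree on GPA, Major; apply GPA, Major→Dept and equate their Dept entries. Row 1 is now all distinguished symbols — the join is lossless.
Dependency preservation: GPA, Major → Dept is not contained in any single fragment, but the restricted closure of its left-hand side across the fragments still reaches the right-hand side; the remaining FDs each lie inside some fragment. All dependencies are preserved.

lossless and dependency-preserving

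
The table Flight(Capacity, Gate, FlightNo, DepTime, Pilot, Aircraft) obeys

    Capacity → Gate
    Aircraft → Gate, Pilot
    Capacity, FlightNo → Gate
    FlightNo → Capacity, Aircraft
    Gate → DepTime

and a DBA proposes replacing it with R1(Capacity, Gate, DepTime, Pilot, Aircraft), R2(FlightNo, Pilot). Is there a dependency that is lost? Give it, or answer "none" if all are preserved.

Check FlightNo → Capacity, Aircraft: no single fragment contains all of {Capacity, FlightNo, Aircraft}, and the restricted closure of {FlightNo} across the fragments never reaches {Capacity, Aircraft}.
Capacity → Gate is preserved.
Aircraft → Gate, Pilot is preserved.
Capacity, FlightNo → Gate is preserved.
Gate → DepTime is preserved.

FlightNo → Capacity, Aircraft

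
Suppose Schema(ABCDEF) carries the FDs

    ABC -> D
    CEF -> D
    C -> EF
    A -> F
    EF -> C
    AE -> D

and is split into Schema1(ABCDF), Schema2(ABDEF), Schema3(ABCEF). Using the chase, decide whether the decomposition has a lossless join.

Yes

Chase test. Columns are ABCDEF; row i has aⱼ where attribute j ∈ Schemai, else bᵢⱼ.
Initial tableau (one row per fragment):
  row 1: a1 a2 a3 a4 b15 a6
  row 2: a1 a2 b23 a4 a5 a6
  row 3: a1 a2 a3 b34 a5 a6
Rows 1 and 3 agree on ABC; apply ABC→D and equate their D entries.
Rows 1 and 3 agree on C; apply C→EF and equate their EF entries.
Rows 1 and 2 agree on EF; apply EF→C and equate their C entries.
Row 1 is now all distinguished symbols — the join is lossless.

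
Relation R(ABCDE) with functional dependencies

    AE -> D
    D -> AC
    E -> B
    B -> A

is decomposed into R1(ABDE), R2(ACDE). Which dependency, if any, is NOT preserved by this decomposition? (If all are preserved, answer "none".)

none

AE → D lies within R1.
D → AC lies within R2.
E → B lies within R1.
B → A lies within R1.
Every dependency is enforceable on the fragments, so the decomposition is dependency-preserving.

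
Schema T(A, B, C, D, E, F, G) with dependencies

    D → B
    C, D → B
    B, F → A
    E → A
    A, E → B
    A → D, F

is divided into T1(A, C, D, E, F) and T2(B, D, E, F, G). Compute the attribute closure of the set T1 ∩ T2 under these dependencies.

A, B, D, E, F

T1 ∩ T2 = {D, E, F}.
D → B applies, adding B
B, F → A applies, adding A
Closure: {A, B, D, E, F}.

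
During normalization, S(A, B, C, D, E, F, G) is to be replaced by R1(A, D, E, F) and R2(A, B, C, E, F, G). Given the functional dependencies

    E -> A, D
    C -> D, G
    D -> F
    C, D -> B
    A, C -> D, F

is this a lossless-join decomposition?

Common attributes: R1 ∩ R2 = {A, E, F}.
Closure of {A, E, F}: E → A, D applies, adding D. So (A, E, F)⁺ = {A, D, E, F}.
This closure contains every attribute of R1, so R1 ∩ R2 → R1. The join is lossless.

Yes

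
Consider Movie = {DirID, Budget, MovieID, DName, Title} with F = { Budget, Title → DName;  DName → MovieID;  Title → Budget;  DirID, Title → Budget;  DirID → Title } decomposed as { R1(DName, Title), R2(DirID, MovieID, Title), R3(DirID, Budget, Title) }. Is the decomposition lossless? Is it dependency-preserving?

lossless but not dependency-preserving

Lossless test (chase): Rows 1 and 2 agree on Title; apply Title→Budget and equate their Budget entries. Rows 1 and 3 agree on Title; apply Title→Budget and equate their Budget entries. Rows 1 and 2 agree on Budget, Title; apply Budget, Title→DName and equate their DName entries. Rows 1 and 3 agree on Budget, Title; apply Budget, Title→DName and equate their DName entries. Rows 1 and 2 agree on DName; apply DName→MovieID and equate their MovieID entries. Rows 1 and 3 agree on DName; apply DName→MovieID and equate their MovieID entries. Row 2 is now all distinguished symbols — the join is lossless.
Dependency preservation: the restricted closure of {DName} across the fragments never reaches {MovieID}, so DName → MovieID cannot be enforced without a join — not preserved.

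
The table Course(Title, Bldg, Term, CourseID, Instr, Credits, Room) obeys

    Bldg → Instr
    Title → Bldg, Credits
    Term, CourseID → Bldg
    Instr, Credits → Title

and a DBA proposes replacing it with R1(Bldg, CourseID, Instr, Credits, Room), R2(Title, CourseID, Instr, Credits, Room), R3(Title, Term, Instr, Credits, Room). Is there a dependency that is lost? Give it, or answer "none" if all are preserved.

Check Term, CourseID → Bldg: no single fragment contains all of {Bldg, Term, CourseID}, and the restricted closure of {Term, CourseID} across the fragments never reaches {Bldg}.
Bldg → Instr is preserved.
Title → Bldg, Credits is preserved.
Instr, Credits → Title is preserved.

Term, CourseID → Bldg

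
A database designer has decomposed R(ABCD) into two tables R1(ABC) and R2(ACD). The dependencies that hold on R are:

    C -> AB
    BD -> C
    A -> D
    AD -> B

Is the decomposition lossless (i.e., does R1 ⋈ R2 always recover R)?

Common attributes: R1 ∩ R2 = {AC}.
Closure of {AC}: C → AB applies, adding B; A → D applies, adding D. So (AC)⁺ = {ABCD}.
This closure contains every attribute of R1, so R1 ∩ R2 → R1. The join is lossless.

Yes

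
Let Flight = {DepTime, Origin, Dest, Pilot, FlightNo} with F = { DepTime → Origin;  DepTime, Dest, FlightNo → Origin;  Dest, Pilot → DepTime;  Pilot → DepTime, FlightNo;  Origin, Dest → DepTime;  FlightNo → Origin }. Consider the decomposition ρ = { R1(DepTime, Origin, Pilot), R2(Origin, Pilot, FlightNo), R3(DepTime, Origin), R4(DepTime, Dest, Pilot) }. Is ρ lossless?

Yes

Chase test. Columns are DepTime, Origin, Dest, Pilot, FlightNo; row i has aⱼ where attribute j ∈ Ri, else bᵢⱼ.
Initial tableau (one row per fragment):
  row 1: a1 a2 b13 a4 b15
  row 2: b21 a2 b23 a4 a5
  row 3: a1 a2 b33 b34 b35
  row 4: a1 b42 a3 a4 b45
Rows 1 and 4 agree on DepTime; apply DepTime→Origin and equate their Origin entries.
Rows 1 and 2 agree on Pilot; apply Pilot→DepTime, FlightNo and equate their DepTime, FlightNo entries.
Rows 1 and 4 agree on Pilot; apply Pilot→DepTime, FlightNo and equate their DepTime, FlightNo entries.
Row 4 is now all distinguished symbols — the join is lossless.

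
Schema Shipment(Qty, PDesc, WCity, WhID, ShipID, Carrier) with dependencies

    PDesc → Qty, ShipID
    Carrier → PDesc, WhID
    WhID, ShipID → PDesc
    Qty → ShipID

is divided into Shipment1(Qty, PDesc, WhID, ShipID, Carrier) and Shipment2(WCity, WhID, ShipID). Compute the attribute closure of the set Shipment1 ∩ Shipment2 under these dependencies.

Qty, PDesc, WhID, ShipID

Shipment1 ∩ Shipment2 = {WhID, ShipID}.
WhID, ShipID → PDesc applies, adding PDesc
PDesc → Qty, ShipID applies, adding Qty
Closure: {Qty, PDesc, WhID, ShipID}.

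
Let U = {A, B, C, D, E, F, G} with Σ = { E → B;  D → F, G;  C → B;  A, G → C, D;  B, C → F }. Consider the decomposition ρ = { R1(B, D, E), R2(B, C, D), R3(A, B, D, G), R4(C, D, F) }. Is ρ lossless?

No

Chase test. Columns are A, B, C, D, E, F, G; row i has aⱼ where attribute j ∈ Ri, else bᵢⱼ.
Initial tableau (one row per fragment):
  row 1: b11 a2 b13 a4 a5 b16 b17
  row 2: b21 a2 a3 a4 b25 b26 b27
  row 3: a1 a2 b33 a4 b35 b36 a7
  row 4: b41 b42 a3 a4 b45 a6 b47
Rows 1 and 2 agree on D; apply D→F, G and equate their F, G entries.
Rows 1 and 3 agree on D; apply D→F, G and equate their F, G entries.
Rows 1 and 4 agree on D; apply D→F, G and equate their F, G entries.
Rows 2 and 4 agree on C; apply C→B and equate their B entries.
No row becomes fully distinguished — the join is lossy.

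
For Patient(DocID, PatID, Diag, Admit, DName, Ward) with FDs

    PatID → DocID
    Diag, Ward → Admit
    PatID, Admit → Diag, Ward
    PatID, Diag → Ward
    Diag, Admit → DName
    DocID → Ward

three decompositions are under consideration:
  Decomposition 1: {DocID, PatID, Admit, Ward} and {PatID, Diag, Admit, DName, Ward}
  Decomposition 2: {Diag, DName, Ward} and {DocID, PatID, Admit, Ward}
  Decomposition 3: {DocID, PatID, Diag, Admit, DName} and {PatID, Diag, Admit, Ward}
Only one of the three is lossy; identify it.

Decomposition 1: common = {PatID, Admit, Ward}, closure = {DocID, PatID, Diag, Admit, DName, Ward} → lossless.
Decomposition 2: common = {Ward}, closure = {Ward} → lossy.
Decomposition 3: common = {PatID, Diag, Admit}, closure = {DocID, PatID, Diag, Admit, DName, Ward} → lossless.

Decomposition 2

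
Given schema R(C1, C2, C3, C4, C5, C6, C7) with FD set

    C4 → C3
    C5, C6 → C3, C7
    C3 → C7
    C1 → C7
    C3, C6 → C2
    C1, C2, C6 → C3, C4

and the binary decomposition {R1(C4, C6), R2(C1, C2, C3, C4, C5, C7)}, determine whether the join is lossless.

No

Common attributes: R1 ∩ R2 = {C4}.
Closure of {C4}: C4 → C3 applies, adding C3; C3 → C7 applies, adding C7. So (C4)⁺ = {C3, C4, C7}.
The closure contains neither all of R1 = {C4, C6} nor all of R2 = {C1, C2, C3, C4, C5, C7}, so the common attributes are not a superkey of either fragment. The join is lossy.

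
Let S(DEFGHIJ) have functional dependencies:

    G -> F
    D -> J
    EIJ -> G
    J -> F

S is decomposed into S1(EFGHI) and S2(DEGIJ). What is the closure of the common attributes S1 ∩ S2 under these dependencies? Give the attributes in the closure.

EFGI

S1 ∩ S2 = {EGI}.
G → F applies, adding F
Closure: {EFGI}.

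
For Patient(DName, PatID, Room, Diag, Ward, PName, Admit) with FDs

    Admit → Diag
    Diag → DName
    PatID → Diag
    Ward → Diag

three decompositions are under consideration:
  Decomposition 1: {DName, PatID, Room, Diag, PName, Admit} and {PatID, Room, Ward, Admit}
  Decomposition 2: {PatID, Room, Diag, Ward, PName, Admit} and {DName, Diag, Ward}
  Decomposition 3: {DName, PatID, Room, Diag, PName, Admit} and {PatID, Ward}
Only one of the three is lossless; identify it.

Decomposition 2

Decomposition 1: common = {PatID, Room, Admit}, closure = {DName, PatID, Room, Diag, Admit} → lossy.
Decomposition 2: common = {Diag, Ward}, closure = {DName, Diag, Ward} → lossless.
Decomposition 3: common = {PatID}, closure = {DName, PatID, Diag} → lossy.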